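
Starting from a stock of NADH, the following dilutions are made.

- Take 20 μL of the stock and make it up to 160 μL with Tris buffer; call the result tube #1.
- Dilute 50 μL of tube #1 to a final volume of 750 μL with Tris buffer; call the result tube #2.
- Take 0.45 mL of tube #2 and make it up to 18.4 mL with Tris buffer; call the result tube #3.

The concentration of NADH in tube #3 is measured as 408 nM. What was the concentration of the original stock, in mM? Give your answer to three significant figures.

Step 1: 20 μL brought to 160 μL → factor 160/20 = 8
Step 2: 50 μL brought to 750 μL → factor 750/50 = 15
Step 3: 0.45 mL brought to 18.4 mL → factor 18.4/0.45 = 40.889
Overall dilution factor = 8 × 15 × 40.889 = 4906.7
Stock = 408 nM × 4906.7 = 2.002 × 10^6 nM = 2.00 mM

2.00 mM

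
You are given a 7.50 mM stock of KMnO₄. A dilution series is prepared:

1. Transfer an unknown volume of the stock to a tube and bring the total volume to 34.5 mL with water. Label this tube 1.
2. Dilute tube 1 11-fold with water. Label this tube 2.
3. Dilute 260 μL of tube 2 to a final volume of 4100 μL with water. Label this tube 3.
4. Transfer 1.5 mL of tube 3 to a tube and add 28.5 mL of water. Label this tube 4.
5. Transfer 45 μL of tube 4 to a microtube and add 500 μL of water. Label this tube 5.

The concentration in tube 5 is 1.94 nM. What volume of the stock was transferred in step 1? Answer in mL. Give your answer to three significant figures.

Step 1: v brought to 34.5 mL → factor = 34.5 mL/v
Step 2: 11-fold → factor 11
Step 3: 260 μL brought to 4100 μL → factor 4100/260 = 15.769
Step 4: 1.5 mL + 28.5 mL = 30 mL total → factor 30/1.5 = 20
Step 5: 45 μL + 500 μL = 545 μL total → factor 545/45 = 12.111
Product of known-step factors = 42016
Overall factor = 7.50 mM / (1.94 nM) = 3.866 × 10^6
Step-1 factor = 3.866 × 10^6 / 42016 = 92.012
v = 34.5 mL / 92.012 = 0.375 mL

0.375 mL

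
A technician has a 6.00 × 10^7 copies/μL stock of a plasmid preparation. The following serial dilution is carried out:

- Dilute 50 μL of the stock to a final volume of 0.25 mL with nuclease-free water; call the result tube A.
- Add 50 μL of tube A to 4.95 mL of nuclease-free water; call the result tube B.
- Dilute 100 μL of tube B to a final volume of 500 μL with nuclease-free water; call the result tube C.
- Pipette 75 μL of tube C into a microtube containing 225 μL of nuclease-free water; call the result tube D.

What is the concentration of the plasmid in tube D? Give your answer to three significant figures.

6.00 × 10^3 copies/μL

Step 1: 50 μL brought to 0.25 mL → factor 250/50 = 5
Step 2: 50 μL + 4.95 mL = 5000 μL total → factor 5000/50 = 100
Step 3: 100 μL brought to 500 μL → factor 500/100 = 5
Step 4: 75 μL + 225 μL = 300 μL total → factor 300/75 = 4
Overall dilution factor = 5 × 100 × 5 × 4 = 10000
Final = 6.00 × 10^7 copies/μL / 10000 = 6.00 × 10^3 copies/μL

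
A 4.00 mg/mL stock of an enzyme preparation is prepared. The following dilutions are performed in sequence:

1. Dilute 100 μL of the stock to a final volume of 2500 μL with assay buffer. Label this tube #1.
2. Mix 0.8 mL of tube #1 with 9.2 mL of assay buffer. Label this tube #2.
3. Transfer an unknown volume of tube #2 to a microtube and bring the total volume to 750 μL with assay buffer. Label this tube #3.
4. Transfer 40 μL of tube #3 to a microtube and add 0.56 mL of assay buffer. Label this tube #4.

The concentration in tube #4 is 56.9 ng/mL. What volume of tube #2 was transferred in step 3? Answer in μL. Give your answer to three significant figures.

50.0 μL

Step 1: 100 μL brought to 2500 μL → factor 2500/100 = 25
Step 2: 0.8 mL + 9.2 mL = 10 mL total → factor 10/0.8 = 12.5
Step 3: v brought to 750 μL → factor = 750 μL/v
Step 4: 40 μL + 0.56 mL = 600 μL total → factor 600/40 = 15
Product of known-step factors = 4687.5
Overall factor = 4.00 mg/mL / (56.9 ng/mL) = 70299
Step-3 factor = 70299 / 4687.5 = 14.997
v = 750 μL / 14.997 = 50.0 μL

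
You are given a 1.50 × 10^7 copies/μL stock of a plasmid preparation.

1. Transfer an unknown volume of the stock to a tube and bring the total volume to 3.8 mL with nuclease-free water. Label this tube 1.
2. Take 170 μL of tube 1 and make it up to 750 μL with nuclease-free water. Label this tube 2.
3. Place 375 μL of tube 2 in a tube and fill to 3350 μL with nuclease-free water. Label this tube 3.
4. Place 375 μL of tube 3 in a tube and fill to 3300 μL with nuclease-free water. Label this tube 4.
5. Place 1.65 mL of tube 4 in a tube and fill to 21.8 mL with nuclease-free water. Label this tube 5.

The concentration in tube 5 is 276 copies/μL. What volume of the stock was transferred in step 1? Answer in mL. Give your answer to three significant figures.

Step 1: v brought to 3.8 mL → factor = 3.8 mL/v
Step 2: 170 μL brought to 750 μL → factor 750/170 = 4.4118
Step 3: 375 μL brought to 3350 μL → factor 3350/375 = 8.9333
Step 4: 375 μL brought to 3300 μL → factor 3300/375 = 8.8
Step 5: 1.65 mL brought to 21.8 mL → factor 21.8/1.65 = 13.212
Product of known-step factors = 4582.3
Overall factor = 1.50 × 10^7 copies/μL / (276 copies/μL) = 54348
Step-1 factor = 54348 / 4582.3 = 11.86
v = 3.8 mL / 11.86 = 0.320 mL

0.320 mL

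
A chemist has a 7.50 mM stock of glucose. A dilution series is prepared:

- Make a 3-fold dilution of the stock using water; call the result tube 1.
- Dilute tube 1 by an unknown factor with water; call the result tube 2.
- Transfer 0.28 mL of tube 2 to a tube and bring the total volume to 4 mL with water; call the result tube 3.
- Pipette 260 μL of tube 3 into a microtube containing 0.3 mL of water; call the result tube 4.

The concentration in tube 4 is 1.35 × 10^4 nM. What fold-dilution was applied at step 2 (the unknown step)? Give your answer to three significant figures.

Step 1: 3-fold → factor 3
Step 2: unknown factor x
Step 3: 0.28 mL brought to 4 mL → factor 4/0.28 = 14.286
Step 4: 260 μL + 0.3 mL = 560 μL total → factor 560/260 = 2.1538
Product of known-step factors = 92.308
Overall factor = 7.50 mM / (1.35 × 10^4 nM) = 555.56
x = 555.56 / 92.308 = 6.02

6.02-fold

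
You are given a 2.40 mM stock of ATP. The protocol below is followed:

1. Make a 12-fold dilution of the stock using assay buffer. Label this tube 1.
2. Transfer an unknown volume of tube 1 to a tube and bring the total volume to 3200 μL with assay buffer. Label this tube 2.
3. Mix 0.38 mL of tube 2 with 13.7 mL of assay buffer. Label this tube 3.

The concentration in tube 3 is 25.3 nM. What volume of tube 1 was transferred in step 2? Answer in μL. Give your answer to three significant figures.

15.0 μL

Step 1: 12-fold → factor 12
Step 2: v brought to 3200 μL → factor = 3200 μL/v
Step 3: 0.38 mL + 13.7 mL = 14.08 mL total → factor 14.08/0.38 = 37.053
Product of known-step factors = 444.63
Overall factor = 2.40 mM / (25.3 nM) = 94862
Step-2 factor = 94862 / 444.63 = 213.35
v = 3200 μL / 213.35 = 15.0 μL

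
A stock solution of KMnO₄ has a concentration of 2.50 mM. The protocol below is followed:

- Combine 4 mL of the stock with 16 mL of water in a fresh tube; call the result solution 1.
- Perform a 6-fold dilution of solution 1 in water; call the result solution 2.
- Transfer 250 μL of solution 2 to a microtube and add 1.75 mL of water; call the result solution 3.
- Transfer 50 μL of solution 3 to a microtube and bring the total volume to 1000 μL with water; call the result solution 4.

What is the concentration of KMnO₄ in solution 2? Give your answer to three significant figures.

0.0833 mM

Step 1: 4 mL + 16 mL = 20 mL total → factor 20/4 = 5
Step 2: 6-fold → factor 6
Dilution factor through solution 2 = 5 × 6 = 30
[solution 2] = 2.50 mM / 30 = 0.0833 mM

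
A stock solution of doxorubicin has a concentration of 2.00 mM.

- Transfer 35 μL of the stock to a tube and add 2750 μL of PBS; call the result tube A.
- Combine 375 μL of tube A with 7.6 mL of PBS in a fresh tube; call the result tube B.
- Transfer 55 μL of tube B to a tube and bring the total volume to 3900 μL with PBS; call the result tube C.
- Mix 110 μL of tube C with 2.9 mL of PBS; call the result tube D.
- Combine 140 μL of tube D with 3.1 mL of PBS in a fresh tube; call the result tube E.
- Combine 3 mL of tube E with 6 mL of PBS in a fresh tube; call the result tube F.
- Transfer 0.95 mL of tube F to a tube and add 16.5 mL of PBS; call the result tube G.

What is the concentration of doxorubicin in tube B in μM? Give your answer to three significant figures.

1.18 μM

Step 1: 35 μL + 2750 μL = 2785 μL total → factor 2785/35 = 79.571
Step 2: 375 μL + 7.6 mL = 7975 μL total → factor 7975/375 = 21.267
Dilution factor through tube B = 79.571 × 21.267 = 1692.2
[tube B] = 2.00 mM / 1692.2 = 0.001182 mM = 1.18 μM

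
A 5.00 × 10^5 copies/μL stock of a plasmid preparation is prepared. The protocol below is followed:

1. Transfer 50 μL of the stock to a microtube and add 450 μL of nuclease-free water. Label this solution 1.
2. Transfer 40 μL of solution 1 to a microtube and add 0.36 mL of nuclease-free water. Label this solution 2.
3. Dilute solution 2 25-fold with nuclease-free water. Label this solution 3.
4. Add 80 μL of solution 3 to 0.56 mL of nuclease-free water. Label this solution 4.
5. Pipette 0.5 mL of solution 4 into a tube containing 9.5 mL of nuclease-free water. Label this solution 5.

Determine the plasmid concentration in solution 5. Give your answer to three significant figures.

Step 1: 50 μL + 450 μL = 500 μL total → factor 500/50 = 10
Step 2: 40 μL + 0.36 mL = 400 μL total → factor 400/40 = 10
Step 3: 25-fold → factor 25
Step 4: 80 μL + 0.56 mL = 640 μL total → factor 640/80 = 8
Step 5: 0.5 mL + 9.5 mL = 10 mL total → factor 10/0.5 = 20
Overall dilution factor = 10 × 10 × 25 × 8 × 20 = 4 × 10^5
Final = 5.00 × 10^5 copies/μL / 4 × 10^5 = 1.25 copies/μL

1.25 copies/μL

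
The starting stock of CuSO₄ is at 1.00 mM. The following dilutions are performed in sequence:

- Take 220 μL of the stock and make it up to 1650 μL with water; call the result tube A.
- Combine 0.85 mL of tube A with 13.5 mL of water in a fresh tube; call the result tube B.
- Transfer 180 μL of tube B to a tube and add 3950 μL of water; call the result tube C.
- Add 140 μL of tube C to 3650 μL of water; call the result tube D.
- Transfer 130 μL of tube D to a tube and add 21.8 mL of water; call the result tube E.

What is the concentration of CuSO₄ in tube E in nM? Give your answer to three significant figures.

0.0754 nM

Step 1: 220 μL brought to 1650 μL → factor 1650/220 = 7.5
Step 2: 0.85 mL + 13.5 mL = 14.35 mL total → factor 14.35/0.85 = 16.882
Step 3: 180 μL + 3950 μL = 4130 μL total → factor 4130/180 = 22.944
Step 4: 140 μL + 3650 μL = 3790 μL total → factor 3790/140 = 27.071
Step 5: 130 μL + 21.8 mL = 21930 μL total → factor 21930/130 = 168.69
Overall dilution factor = 7.5 × 16.882 × 22.944 × 27.071 × 168.69 = 1.3267 × 10^7
Final = 1.00 mM / 1.3267 × 10^7 = 7.537 × 10^-8 mM = 0.0754 nM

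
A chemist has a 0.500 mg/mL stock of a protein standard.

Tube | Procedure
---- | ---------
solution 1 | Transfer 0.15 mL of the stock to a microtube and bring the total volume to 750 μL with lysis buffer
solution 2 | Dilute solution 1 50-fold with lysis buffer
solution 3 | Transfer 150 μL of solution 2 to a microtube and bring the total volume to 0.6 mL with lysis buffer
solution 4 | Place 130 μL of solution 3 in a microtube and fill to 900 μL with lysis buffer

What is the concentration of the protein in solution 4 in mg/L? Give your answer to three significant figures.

0.0722 mg/L

Step 1: 0.15 mL brought to 750 μL → factor 0.75/0.15 = 5
Step 2: 50-fold → factor 50
Step 3: 150 μL brought to 0.6 mL → factor 600/150 = 4
Step 4: 130 μL brought to 900 μL → factor 900/130 = 6.9231
Overall dilution factor = 5 × 50 × 4 × 6.9231 = 6923.1
Final = 0.500 mg/mL / 6923.1 = 7.222 × 10^-5 mg/mL = 0.0722 mg/L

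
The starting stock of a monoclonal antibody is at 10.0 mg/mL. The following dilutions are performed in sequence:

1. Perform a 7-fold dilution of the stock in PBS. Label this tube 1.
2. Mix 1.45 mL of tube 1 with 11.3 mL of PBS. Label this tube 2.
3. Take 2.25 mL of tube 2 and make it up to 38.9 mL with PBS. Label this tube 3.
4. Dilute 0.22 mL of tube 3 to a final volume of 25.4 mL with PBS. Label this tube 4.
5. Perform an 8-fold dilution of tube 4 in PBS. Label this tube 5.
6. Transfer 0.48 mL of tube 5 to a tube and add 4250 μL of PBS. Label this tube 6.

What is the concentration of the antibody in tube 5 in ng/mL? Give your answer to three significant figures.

Step 1: 7-fold → factor 7
Step 2: 1.45 mL + 11.3 mL = 12.75 mL total → factor 12.75/1.45 = 8.7931
Step 3: 2.25 mL brought to 38.9 mL → factor 38.9/2.25 = 17.289
Step 4: 0.22 mL brought to 25.4 mL → factor 25.4/0.22 = 115.45
Step 5: 8-fold → factor 8
Dilution factor through tube 5 = 7 × 8.7931 × 17.289 × 115.45 × 8 = 9.829 × 10^5
[tube 5] = 10.0 mg/mL / 9.829 × 10^5 = 1.017 × 10^-5 mg/mL = 10.2 ng/mL

10.2 ng/mL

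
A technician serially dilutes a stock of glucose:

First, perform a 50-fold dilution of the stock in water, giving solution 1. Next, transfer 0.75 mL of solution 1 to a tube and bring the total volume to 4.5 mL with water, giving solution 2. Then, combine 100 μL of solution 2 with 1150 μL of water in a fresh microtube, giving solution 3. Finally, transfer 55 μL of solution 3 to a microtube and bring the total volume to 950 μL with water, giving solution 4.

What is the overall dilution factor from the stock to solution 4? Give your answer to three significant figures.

6.48 × 10^4

Step 1: 50-fold → factor 50
Step 2: 0.75 mL brought to 4.5 mL → factor 4.5/0.75 = 6
Step 3: 100 μL + 1150 μL = 1250 μL total → factor 1250/100 = 12.5
Step 4: 55 μL brought to 950 μL → factor 950/55 = 17.273
Overall dilution factor = 50 × 6 × 12.5 × 17.273 = 64773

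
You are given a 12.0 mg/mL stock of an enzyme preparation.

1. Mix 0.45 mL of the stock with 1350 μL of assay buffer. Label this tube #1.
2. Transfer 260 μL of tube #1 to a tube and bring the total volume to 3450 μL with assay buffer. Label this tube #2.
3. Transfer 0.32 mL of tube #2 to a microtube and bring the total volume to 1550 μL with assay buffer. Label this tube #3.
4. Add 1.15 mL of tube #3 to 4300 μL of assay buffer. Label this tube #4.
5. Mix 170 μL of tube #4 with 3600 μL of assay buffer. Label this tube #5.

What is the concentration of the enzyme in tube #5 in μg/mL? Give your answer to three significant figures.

0.444 μg/mL

Step 1: 0.45 mL + 1350 μL = 1.8 mL total → factor 1.8/0.45 = 4
Step 2: 260 μL brought to 3450 μL → factor 3450/260 = 13.269
Step 3: 0.32 mL brought to 1550 μL → factor 1.55/0.32 = 4.8438
Step 4: 1.15 mL + 4300 μL = 5.45 mL total → factor 5.45/1.15 = 4.7391
Step 5: 170 μL + 3600 μL = 3770 μL total → factor 3770/170 = 22.176
Overall dilution factor = 4 × 13.269 × 4.8438 × 4.7391 × 22.176 = 27020
Final = 12.0 mg/mL / 27020 = 0.0004441 mg/mL = 0.444 μg/mL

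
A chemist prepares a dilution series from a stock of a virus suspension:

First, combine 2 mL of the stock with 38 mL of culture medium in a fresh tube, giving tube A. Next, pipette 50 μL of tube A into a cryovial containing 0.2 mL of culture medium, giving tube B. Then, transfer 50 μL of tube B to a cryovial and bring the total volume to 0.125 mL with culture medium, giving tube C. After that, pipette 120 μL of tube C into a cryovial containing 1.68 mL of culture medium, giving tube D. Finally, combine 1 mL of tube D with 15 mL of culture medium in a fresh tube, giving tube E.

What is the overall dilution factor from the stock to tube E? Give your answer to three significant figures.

6.00 × 10^4

Step 1: 2 mL + 38 mL = 40 mL total → factor 40/2 = 20
Step 2: 50 μL + 0.2 mL = 250 μL total → factor 250/50 = 5
Step 3: 50 μL brought to 0.125 mL → factor 125/50 = 2.5
Step 4: 120 μL + 1.68 mL = 1800 μL total → factor 1800/120 = 15
Step 5: 1 mL + 15 mL = 16 mL total → factor 16/1 = 16
Overall dilution factor = 20 × 5 × 2.5 × 15 × 16 = 60000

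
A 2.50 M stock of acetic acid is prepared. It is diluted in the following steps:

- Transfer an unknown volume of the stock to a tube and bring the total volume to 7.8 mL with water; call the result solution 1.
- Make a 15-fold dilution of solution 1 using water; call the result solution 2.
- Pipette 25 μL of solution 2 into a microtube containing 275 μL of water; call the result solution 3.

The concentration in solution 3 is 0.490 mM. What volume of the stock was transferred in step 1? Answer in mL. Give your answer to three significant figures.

0.275 mL

Step 1: v brought to 7.8 mL → factor = 7.8 mL/v
Step 2: 15-fold → factor 15
Step 3: 25 μL + 275 μL = 300 μL total → factor 300/25 = 12
Product of known-step factors = 180
Overall factor = 2.50 M / (0.490 mM) = 5102
Step-1 factor = 5102 / 180 = 28.345
v = 7.8 mL / 28.345 = 0.275 mL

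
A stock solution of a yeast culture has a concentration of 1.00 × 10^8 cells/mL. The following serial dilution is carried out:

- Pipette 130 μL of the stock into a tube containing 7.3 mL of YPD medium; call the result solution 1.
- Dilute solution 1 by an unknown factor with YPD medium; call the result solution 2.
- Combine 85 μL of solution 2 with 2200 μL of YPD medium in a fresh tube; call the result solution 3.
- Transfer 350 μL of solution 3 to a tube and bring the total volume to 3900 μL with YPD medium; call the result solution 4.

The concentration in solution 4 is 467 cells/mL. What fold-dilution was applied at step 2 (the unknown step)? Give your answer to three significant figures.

Step 1: 130 μL + 7.3 mL = 7430 μL total → factor 7430/130 = 57.154
Step 2: unknown factor x
Step 3: 85 μL + 2200 μL = 2285 μL total → factor 2285/85 = 26.882
Step 4: 350 μL brought to 3900 μL → factor 3900/350 = 11.143
Product of known-step factors = 17120
Overall factor = 1.00 × 10^8 cells/mL / (467 cells/mL) = 2.1413 × 10^5
x = 2.1413 × 10^5 / 17120 = 12.5

12.5-fold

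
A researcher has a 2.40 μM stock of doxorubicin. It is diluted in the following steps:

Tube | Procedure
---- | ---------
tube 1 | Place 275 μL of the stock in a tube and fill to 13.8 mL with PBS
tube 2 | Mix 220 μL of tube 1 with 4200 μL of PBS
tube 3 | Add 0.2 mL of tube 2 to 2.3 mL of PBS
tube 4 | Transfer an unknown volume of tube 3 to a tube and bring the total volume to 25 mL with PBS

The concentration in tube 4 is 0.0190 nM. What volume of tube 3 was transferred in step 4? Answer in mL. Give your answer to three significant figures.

2.49 mL

Step 1: 275 μL brought to 13.8 mL → factor 13800/275 = 50.182
Step 2: 220 μL + 4200 μL = 4420 μL total → factor 4420/220 = 20.091
Step 3: 0.2 mL + 2.3 mL = 2.5 mL total → factor 2.5/0.2 = 12.5
Step 4: v brought to 25 mL → factor = 25 mL/v
Product of known-step factors = 12602
Overall factor = 2.40 μM / (0.0190 nM) = 1.2632 × 10^5
Step-4 factor = 1.2632 × 10^5 / 12602 = 10.023
v = 25 mL / 10.023 = 2.49 mL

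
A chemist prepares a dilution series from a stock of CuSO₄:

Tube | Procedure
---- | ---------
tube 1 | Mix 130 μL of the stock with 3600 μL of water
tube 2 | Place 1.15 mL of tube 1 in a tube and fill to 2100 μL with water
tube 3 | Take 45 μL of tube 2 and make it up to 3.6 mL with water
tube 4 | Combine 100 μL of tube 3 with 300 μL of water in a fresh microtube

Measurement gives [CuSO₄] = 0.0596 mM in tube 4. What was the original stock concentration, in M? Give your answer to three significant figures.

Step 1: 130 μL + 3600 μL = 3730 μL total → factor 3730/130 = 28.692
Step 2: 1.15 mL brought to 2100 μL → factor 2.1/1.15 = 1.8261
Step 3: 45 μL brought to 3.6 mL → factor 3600/45 = 80
Step 4: 100 μL + 300 μL = 400 μL total → factor 400/100 = 4
Overall dilution factor = 28.692 × 1.8261 × 80 × 4 = 16766
Stock = 0.0596 mM × 16766 = 999.3 mM = 0.999 M

0.999 M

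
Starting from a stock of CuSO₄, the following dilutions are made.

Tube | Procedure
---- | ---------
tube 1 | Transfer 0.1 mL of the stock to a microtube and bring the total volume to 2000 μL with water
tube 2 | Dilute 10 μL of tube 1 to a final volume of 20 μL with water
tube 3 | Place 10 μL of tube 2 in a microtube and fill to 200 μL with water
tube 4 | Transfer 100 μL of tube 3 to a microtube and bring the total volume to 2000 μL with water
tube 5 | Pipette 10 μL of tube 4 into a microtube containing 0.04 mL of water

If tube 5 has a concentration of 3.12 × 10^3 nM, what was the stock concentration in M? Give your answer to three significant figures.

0.250 M

Step 1: 0.1 mL brought to 2000 μL → factor 2/0.1 = 20
Step 2: 10 μL brought to 20 μL → factor 20/10 = 2
Step 3: 10 μL brought to 200 μL → factor 200/10 = 20
Step 4: 100 μL brought to 2000 μL → factor 2000/100 = 20
Step 5: 10 μL + 0.04 mL = 50 μL total → factor 50/10 = 5
Overall dilution factor = 20 × 2 × 20 × 20 × 5 = 80000
Stock = 3.12 × 10^3 nM × 80000 = 2.496 × 10^8 nM = 0.250 M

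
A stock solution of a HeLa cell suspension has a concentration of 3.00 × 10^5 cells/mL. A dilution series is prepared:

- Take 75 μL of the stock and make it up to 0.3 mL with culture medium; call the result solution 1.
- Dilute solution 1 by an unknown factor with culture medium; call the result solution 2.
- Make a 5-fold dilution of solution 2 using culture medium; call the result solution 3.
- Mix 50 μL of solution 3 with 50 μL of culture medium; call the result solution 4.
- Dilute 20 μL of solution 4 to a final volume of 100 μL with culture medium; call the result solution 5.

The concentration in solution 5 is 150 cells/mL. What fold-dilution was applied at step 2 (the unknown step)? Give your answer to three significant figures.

Step 1: 75 μL brought to 0.3 mL → factor 300/75 = 4
Step 2: unknown factor x
Step 3: 5-fold → factor 5
Step 4: 50 μL + 50 μL = 100 μL total → factor 100/50 = 2
Step 5: 20 μL brought to 100 μL → factor 100/20 = 5
Product of known-step factors = 200
Overall factor = 3.00 × 10^5 cells/mL / (150 cells/mL) = 2000
x = 2000 / 200 = 10.0

10.0-fold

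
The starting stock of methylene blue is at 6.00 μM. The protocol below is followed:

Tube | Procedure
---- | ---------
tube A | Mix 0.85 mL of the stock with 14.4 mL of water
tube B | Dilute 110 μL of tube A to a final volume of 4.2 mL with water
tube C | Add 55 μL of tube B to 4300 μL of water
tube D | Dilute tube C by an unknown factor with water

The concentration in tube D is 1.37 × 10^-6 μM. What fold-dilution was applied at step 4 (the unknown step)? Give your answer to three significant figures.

80.7-fold

Step 1: 0.85 mL + 14.4 mL = 15.25 mL total → factor 15.25/0.85 = 17.941
Step 2: 110 μL brought to 4.2 mL → factor 4200/110 = 38.182
Step 3: 55 μL + 4300 μL = 4355 μL total → factor 4355/55 = 79.182
Step 4: unknown factor x
Product of known-step factors = 54242
Overall factor = 6.00 μM / (1.37 × 10^-6 μM) = 4.3796 × 10^6
x = 4.3796 × 10^6 / 54242 = 80.7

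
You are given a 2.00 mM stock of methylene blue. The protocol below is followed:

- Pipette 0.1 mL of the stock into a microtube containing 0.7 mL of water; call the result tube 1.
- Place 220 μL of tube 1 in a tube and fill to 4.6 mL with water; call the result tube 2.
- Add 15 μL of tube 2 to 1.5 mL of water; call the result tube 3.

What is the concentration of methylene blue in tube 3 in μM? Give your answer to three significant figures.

0.118 μM

Step 1: 0.1 mL + 0.7 mL = 0.8 mL total → factor 0.8/0.1 = 8
Step 2: 220 μL brought to 4.6 mL → factor 4600/220 = 20.909
Step 3: 15 μL + 1.5 mL = 1515 μL total → factor 1515/15 = 101
Overall dilution factor = 8 × 20.909 × 101 = 16895
Final = 2.00 mM / 16895 = 0.0001184 mM = 0.118 μM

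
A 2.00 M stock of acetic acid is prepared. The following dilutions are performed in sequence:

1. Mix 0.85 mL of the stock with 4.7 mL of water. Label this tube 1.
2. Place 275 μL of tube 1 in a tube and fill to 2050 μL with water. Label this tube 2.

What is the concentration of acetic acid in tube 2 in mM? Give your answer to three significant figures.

41.1 mM

Step 1: 0.85 mL + 4.7 mL = 5.55 mL total → factor 5.55/0.85 = 6.5294
Step 2: 275 μL brought to 2050 μL → factor 2050/275 = 7.4545
Overall dilution factor = 6.5294 × 7.4545 = 48.674
Final = 2.00 M / 48.674 = 0.04109 M = 41.1 mM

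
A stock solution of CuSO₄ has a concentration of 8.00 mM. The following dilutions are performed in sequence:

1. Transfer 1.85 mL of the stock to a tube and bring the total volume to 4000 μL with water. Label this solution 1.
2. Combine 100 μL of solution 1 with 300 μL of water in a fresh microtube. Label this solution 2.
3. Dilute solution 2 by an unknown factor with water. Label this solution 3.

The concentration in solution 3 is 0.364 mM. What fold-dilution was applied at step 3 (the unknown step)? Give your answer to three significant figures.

Step 1: 1.85 mL brought to 4000 μL → factor 4/1.85 = 2.1622
Step 2: 100 μL + 300 μL = 400 μL total → factor 400/100 = 4
Step 3: unknown factor x
Product of known-step factors = 8.6486
Overall factor = 8.00 mM / (0.364 mM) = 21.978
x = 21.978 / 8.6486 = 2.54

2.54-fold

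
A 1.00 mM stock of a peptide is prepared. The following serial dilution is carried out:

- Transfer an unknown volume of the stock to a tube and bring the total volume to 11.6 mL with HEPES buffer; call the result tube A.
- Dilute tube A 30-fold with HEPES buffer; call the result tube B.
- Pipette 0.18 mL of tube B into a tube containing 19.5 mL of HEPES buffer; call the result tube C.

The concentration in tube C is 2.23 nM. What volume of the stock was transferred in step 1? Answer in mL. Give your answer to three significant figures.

0.0848 mL

Step 1: v brought to 11.6 mL → factor = 11.6 mL/v
Step 2: 30-fold → factor 30
Step 3: 0.18 mL + 19.5 mL = 19.68 mL total → factor 19.68/0.18 = 109.33
Product of known-step factors = 3280
Overall factor = 1.00 mM / (2.23 nM) = 4.4843 × 10^5
Step-1 factor = 4.4843 × 10^5 / 3280 = 136.72
v = 11.6 mL / 136.72 = 0.0848 mL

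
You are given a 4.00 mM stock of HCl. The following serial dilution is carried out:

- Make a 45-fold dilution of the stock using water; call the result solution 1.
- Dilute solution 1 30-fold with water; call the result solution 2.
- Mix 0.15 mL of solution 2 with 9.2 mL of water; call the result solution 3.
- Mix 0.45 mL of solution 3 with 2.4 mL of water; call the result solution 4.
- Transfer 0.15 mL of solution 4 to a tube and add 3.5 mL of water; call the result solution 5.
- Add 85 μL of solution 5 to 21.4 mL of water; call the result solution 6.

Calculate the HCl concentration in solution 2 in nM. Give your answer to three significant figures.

2.96 × 10^3 nM

Step 1: 45-fold → factor 45
Step 2: 30-fold → factor 30
Dilution factor through solution 2 = 45 × 30 = 1350
[solution 2] = 4.00 mM / 1350 = 0.002963 mM = 2.96 × 10^3 nM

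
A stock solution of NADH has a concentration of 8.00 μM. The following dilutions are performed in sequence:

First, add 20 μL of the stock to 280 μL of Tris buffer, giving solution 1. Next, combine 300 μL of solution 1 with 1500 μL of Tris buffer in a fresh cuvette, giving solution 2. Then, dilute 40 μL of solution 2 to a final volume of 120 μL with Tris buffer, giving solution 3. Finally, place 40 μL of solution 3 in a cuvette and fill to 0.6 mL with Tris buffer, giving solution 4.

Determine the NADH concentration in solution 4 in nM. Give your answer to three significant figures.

1.98 nM

Step 1: 20 μL + 280 μL = 300 μL total → factor 300/20 = 15
Step 2: 300 μL + 1500 μL = 1800 μL total → factor 1800/300 = 6
Step 3: 40 μL brought to 120 μL → factor 120/40 = 3
Step 4: 40 μL brought to 0.6 mL → factor 600/40 = 15
Overall dilution factor = 15 × 6 × 3 × 15 = 4050
Final = 8.00 μM / 4050 = 0.001975 μM = 1.98 nM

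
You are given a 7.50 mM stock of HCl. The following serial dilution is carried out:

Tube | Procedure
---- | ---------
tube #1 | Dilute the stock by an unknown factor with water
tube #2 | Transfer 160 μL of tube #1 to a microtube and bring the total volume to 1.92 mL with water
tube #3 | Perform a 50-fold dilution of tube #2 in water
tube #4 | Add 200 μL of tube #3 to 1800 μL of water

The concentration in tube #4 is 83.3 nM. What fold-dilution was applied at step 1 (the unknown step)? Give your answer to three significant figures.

Step 1: unknown factor x
Step 2: 160 μL brought to 1.92 mL → factor 1920/160 = 12
Step 3: 50-fold → factor 50
Step 4: 200 μL + 1800 μL = 2000 μL total → factor 2000/200 = 10
Product of known-step factors = 6000
Overall factor = 7.50 mM / (83.3 nM) = 90036
x = 90036 / 6000 = 15.0

15.0-fold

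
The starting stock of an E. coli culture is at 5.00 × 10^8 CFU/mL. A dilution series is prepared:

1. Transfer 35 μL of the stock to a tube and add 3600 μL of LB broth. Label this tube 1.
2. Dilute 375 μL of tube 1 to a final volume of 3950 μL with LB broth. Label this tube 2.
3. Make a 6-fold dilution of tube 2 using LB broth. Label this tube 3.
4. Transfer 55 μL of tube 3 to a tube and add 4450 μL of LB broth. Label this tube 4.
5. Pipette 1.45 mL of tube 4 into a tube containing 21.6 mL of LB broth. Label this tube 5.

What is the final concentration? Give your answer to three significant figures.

Step 1: 35 μL + 3600 μL = 3635 μL total → factor 3635/35 = 103.86
Step 2: 375 μL brought to 3950 μL → factor 3950/375 = 10.533
Step 3: 6-fold → factor 6
Step 4: 55 μL + 4450 μL = 4505 μL total → factor 4505/55 = 81.909
Step 5: 1.45 mL + 21.6 mL = 23.05 mL total → factor 23.05/1.45 = 15.897
Overall dilution factor = 103.86 × 10.533 × 6 × 81.909 × 15.897 = 8.5465 × 10^6
Final = 5.00 × 10^8 CFU/mL / 8.5465 × 10^6 = 58.5 CFU/mL

58.5 CFU/mL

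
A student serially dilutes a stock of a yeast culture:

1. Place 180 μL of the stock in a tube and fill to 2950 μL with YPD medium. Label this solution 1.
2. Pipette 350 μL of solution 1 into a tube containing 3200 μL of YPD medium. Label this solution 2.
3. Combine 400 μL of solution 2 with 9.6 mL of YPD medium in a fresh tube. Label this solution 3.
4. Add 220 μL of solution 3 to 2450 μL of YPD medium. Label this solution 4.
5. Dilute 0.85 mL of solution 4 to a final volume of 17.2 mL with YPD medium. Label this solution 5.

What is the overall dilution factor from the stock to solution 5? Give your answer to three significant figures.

Step 1: 180 μL brought to 2950 μL → factor 2950/180 = 16.389
Step 2: 350 μL + 3200 μL = 3550 μL total → factor 3550/350 = 10.143
Step 3: 400 μL + 9.6 mL = 10000 μL total → factor 10000/400 = 25
Step 4: 220 μL + 2450 μL = 2670 μL total → factor 2670/220 = 12.136
Step 5: 0.85 mL brought to 17.2 mL → factor 17.2/0.85 = 20.235
Overall dilution factor = 16.389 × 10.143 × 25 × 12.136 × 20.235 = 1.0206 × 10^6

1.02 × 10^6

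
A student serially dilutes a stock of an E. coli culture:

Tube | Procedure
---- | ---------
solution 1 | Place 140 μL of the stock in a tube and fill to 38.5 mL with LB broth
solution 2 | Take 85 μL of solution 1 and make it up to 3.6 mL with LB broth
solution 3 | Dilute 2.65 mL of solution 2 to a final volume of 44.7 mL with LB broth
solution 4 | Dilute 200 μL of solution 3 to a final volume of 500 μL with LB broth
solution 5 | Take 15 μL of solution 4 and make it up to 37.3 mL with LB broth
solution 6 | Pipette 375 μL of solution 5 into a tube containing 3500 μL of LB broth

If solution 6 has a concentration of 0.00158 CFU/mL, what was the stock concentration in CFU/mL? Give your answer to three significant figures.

1.99 × 10^7 CFU/mL

Step 1: 140 μL brought to 38.5 mL → factor 38500/140 = 275
Step 2: 85 μL brought to 3.6 mL → factor 3600/85 = 42.353
Step 3: 2.65 mL brought to 44.7 mL → factor 44.7/2.65 = 16.868
Step 4: 200 μL brought to 500 μL → factor 500/200 = 2.5
Step 5: 15 μL brought to 37.3 mL → factor 37300/15 = 2486.7
Step 6: 375 μL + 3500 μL = 3875 μL total → factor 3875/375 = 10.333
Overall dilution factor = 275 × 42.353 × 16.868 × 2.5 × 2486.7 × 10.333 = 1.262 × 10^10
Stock = 0.00158 CFU/mL × 1.262 × 10^10 = 1.99 × 10^7 CFU/mL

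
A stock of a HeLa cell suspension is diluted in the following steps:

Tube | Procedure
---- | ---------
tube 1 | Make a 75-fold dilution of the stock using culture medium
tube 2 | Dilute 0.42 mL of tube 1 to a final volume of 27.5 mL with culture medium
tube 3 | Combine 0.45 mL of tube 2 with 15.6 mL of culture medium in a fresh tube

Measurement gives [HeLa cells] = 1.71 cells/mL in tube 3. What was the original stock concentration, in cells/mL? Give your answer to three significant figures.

3.00 × 10^5 cells/mL

Step 1: 75-fold → factor 75
Step 2: 0.42 mL brought to 27.5 mL → factor 27.5/0.42 = 65.476
Step 3: 0.45 mL + 15.6 mL = 16.05 mL total → factor 16.05/0.45 = 35.667
Overall dilution factor = 75 × 65.476 × 35.667 = 1.7515 × 10^5
Stock = 1.71 cells/mL × 1.7515 × 10^5 = 3.00 × 10^5 cells/mL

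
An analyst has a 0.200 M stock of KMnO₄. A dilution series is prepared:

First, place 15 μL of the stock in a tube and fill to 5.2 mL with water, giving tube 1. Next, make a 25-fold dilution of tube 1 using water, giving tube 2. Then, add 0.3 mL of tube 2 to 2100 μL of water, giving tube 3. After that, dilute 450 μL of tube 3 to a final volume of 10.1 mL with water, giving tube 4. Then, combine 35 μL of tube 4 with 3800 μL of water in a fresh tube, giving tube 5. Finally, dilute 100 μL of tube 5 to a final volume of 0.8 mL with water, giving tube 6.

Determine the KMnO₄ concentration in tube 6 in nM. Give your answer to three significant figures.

Step 1: 15 μL brought to 5.2 mL → factor 5200/15 = 346.67
Step 2: 25-fold → factor 25
Step 3: 0.3 mL + 2100 μL = 2.4 mL total → factor 2.4/0.3 = 8
Step 4: 450 μL brought to 10.1 mL → factor 10100/450 = 22.444
Step 5: 35 μL + 3800 μL = 3835 μL total → factor 3835/35 = 109.57
Step 6: 100 μL brought to 0.8 mL → factor 800/100 = 8
Overall dilution factor = 346.67 × 25 × 8 × 22.444 × 109.57 × 8 = 1.3641 × 10^9
Final = 0.200 M / 1.3641 × 10^9 = 1.466 × 10^-10 M = 0.147 nM

0.147 nM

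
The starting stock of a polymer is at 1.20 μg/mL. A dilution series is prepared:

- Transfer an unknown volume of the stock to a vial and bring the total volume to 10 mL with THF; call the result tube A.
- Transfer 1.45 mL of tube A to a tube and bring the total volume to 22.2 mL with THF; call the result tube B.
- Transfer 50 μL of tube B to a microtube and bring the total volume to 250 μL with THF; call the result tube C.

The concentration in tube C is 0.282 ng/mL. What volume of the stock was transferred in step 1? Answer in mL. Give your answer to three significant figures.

0.180 mL

Step 1: v brought to 10 mL → factor = 10 mL/v
Step 2: 1.45 mL brought to 22.2 mL → factor 22.2/1.45 = 15.31
Step 3: 50 μL brought to 250 μL → factor 250/50 = 5
Product of known-step factors = 76.552
Overall factor = 1.20 μg/mL / (0.282 ng/mL) = 4255.3
Step-1 factor = 4255.3 / 76.552 = 55.588
v = 10 mL / 55.588 = 0.180 mL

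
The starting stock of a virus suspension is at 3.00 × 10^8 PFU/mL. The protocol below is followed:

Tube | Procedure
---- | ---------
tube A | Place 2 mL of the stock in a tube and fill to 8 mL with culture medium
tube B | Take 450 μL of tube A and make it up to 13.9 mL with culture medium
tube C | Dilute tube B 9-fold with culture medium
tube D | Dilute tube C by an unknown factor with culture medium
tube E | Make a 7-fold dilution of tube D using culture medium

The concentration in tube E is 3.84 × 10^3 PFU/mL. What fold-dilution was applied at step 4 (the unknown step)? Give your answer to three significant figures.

Step 1: 2 mL brought to 8 mL → factor 8/2 = 4
Step 2: 450 μL brought to 13.9 mL → factor 13900/450 = 30.889
Step 3: 9-fold → factor 9
Step 4: unknown factor x
Step 5: 7-fold → factor 7
Product of known-step factors = 7784
Overall factor = 3.00 × 10^8 PFU/mL / (3.84 × 10^3 PFU/mL) = 78125
x = 78125 / 7784 = 10.0

10.0-fold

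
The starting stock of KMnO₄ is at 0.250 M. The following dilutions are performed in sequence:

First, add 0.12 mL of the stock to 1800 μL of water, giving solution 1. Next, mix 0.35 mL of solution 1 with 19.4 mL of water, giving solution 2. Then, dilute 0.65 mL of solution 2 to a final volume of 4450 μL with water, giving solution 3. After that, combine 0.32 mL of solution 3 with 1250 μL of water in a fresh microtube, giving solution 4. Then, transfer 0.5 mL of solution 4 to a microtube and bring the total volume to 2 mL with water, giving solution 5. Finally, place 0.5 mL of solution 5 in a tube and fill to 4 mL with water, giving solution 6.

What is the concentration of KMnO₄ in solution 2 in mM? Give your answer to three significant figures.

Step 1: 0.12 mL + 1800 μL = 1.92 mL total → factor 1.92/0.12 = 16
Step 2: 0.35 mL + 19.4 mL = 19.75 mL total → factor 19.75/0.35 = 56.429
Dilution factor through solution 2 = 16 × 56.429 = 902.86
[solution 2] = 0.250 M / 902.86 = 0.0002769 M = 0.277 mM

0.277 mM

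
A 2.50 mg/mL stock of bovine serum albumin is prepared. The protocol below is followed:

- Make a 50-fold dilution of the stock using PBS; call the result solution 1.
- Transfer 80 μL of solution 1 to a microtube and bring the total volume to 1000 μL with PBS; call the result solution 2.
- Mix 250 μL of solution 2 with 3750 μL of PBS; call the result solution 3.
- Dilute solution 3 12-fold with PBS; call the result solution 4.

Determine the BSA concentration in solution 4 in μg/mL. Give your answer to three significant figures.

Step 1: 50-fold → factor 50
Step 2: 80 μL brought to 1000 μL → factor 1000/80 = 12.5
Step 3: 250 μL + 3750 μL = 4000 μL total → factor 4000/250 = 16
Step 4: 12-fold → factor 12
Overall dilution factor = 50 × 12.5 × 16 × 12 = 1.2 × 10^5
Final = 2.50 mg/mL / 1.2 × 10^5 = 2.083 × 10^-5 mg/mL = 0.0208 μg/mL

0.0208 μg/mL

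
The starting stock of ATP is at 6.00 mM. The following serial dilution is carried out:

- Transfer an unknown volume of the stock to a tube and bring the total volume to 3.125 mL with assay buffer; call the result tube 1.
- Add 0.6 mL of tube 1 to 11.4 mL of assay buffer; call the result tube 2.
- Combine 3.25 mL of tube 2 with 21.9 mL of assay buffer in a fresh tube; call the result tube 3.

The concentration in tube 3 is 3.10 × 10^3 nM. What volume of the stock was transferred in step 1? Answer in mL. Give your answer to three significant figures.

0.250 mL

Step 1: v brought to 3.125 mL → factor = 3.125 mL/v
Step 2: 0.6 mL + 11.4 mL = 12 mL total → factor 12/0.6 = 20
Step 3: 3.25 mL + 21.9 mL = 25.15 mL total → factor 25.15/3.25 = 7.7385
Product of known-step factors = 154.77
Overall factor = 6.00 mM / (3.10 × 10^3 nM) = 1935.5
Step-1 factor = 1935.5 / 154.77 = 12.506
v = 3.125 mL / 12.506 = 0.250 mL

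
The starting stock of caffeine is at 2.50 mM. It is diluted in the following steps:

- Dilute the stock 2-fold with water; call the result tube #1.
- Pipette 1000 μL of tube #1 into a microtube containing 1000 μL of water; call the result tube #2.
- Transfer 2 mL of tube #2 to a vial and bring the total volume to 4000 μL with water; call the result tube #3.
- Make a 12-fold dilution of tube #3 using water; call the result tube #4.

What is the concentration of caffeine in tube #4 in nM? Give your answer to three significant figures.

Step 1: 2-fold → factor 2
Step 2: 1000 μL + 1000 μL = 2000 μL total → factor 2000/1000 = 2
Step 3: 2 mL brought to 4000 μL → factor 4/2 = 2
Step 4: 12-fold → factor 12
Overall dilution factor = 2 × 2 × 2 × 12 = 96
Final = 2.50 mM / 96 = 0.02604 mM = 2.60 × 10^4 nM

2.60 × 10^4 nM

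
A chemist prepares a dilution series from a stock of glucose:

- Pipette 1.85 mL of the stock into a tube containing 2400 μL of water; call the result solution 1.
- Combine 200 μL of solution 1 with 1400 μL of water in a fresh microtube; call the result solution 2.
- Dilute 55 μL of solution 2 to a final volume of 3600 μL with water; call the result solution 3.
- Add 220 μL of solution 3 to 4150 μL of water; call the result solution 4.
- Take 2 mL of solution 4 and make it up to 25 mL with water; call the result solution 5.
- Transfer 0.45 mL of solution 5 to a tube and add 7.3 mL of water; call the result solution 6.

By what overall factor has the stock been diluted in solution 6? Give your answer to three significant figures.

Step 1: 1.85 mL + 2400 μL = 4.25 mL total → factor 4.25/1.85 = 2.2973
Step 2: 200 μL + 1400 μL = 1600 μL total → factor 1600/200 = 8
Step 3: 55 μL brought to 3600 μL → factor 3600/55 = 65.455
Step 4: 220 μL + 4150 μL = 4370 μL total → factor 4370/220 = 19.864
Step 5: 2 mL brought to 25 mL → factor 25/2 = 12.5
Step 6: 0.45 mL + 7.3 mL = 7.75 mL total → factor 7.75/0.45 = 17.222
Overall dilution factor = 2.2973 × 8 × 65.455 × 19.864 × 12.5 × 17.222 = 5.144 × 10^6

5.14 × 10^6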